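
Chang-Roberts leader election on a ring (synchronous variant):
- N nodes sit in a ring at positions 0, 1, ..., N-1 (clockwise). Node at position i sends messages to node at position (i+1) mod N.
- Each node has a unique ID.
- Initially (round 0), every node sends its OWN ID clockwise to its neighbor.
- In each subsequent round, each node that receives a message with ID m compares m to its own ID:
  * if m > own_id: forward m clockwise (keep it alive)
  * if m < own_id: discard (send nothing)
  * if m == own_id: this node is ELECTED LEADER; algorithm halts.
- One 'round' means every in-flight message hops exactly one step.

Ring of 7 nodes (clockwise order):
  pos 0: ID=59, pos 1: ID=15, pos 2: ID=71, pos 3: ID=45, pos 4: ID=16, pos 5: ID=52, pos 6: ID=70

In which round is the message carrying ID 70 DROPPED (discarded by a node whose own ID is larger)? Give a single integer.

Answer: 3

Derivation:
Round 1: pos1(id15) recv 59: fwd; pos2(id71) recv 15: drop; pos3(id45) recv 71: fwd; pos4(id16) recv 45: fwd; pos5(id52) recv 16: drop; pos6(id70) recv 52: drop; pos0(id59) recv 70: fwd
Round 2: pos2(id71) recv 59: drop; pos4(id16) recv 71: fwd; pos5(id52) recv 45: drop; pos1(id15) recv 70: fwd
Round 3: pos5(id52) recv 71: fwd; pos2(id71) recv 70: drop
Round 4: pos6(id70) recv 71: fwd
Round 5: pos0(id59) recv 71: fwd
Round 6: pos1(id15) recv 71: fwd
Round 7: pos2(id71) recv 71: ELECTED
Message ID 70 originates at pos 6; dropped at pos 2 in round 3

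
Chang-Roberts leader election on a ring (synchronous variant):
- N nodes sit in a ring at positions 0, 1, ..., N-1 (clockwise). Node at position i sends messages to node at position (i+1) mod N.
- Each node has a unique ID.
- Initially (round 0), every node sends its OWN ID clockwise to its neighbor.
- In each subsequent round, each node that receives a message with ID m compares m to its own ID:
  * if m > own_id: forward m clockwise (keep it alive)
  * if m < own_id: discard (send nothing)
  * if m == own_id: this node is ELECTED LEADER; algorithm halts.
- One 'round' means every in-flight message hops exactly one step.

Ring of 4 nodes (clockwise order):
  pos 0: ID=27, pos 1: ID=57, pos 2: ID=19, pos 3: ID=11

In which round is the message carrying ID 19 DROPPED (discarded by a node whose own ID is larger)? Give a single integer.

Answer: 2

Derivation:
Round 1: pos1(id57) recv 27: drop; pos2(id19) recv 57: fwd; pos3(id11) recv 19: fwd; pos0(id27) recv 11: drop
Round 2: pos3(id11) recv 57: fwd; pos0(id27) recv 19: drop
Round 3: pos0(id27) recv 57: fwd
Round 4: pos1(id57) recv 57: ELECTED
Message ID 19 originates at pos 2; dropped at pos 0 in round 2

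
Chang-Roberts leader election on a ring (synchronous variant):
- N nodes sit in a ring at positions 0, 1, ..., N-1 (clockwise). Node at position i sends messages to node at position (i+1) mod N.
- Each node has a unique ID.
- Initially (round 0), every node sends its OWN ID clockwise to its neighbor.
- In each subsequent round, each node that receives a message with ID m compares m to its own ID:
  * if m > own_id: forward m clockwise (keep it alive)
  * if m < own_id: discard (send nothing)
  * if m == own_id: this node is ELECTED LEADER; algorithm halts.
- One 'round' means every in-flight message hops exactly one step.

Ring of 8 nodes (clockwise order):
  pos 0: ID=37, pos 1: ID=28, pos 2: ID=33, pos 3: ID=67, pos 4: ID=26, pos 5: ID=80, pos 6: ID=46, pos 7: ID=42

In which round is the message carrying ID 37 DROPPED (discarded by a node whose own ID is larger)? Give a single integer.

Answer: 3

Derivation:
Round 1: pos1(id28) recv 37: fwd; pos2(id33) recv 28: drop; pos3(id67) recv 33: drop; pos4(id26) recv 67: fwd; pos5(id80) recv 26: drop; pos6(id46) recv 80: fwd; pos7(id42) recv 46: fwd; pos0(id37) recv 42: fwd
Round 2: pos2(id33) recv 37: fwd; pos5(id80) recv 67: drop; pos7(id42) recv 80: fwd; pos0(id37) recv 46: fwd; pos1(id28) recv 42: fwd
Round 3: pos3(id67) recv 37: drop; pos0(id37) recv 80: fwd; pos1(id28) recv 46: fwd; pos2(id33) recv 42: fwd
Round 4: pos1(id28) recv 80: fwd; pos2(id33) recv 46: fwd; pos3(id67) recv 42: drop
Round 5: pos2(id33) recv 80: fwd; pos3(id67) recv 46: drop
Round 6: pos3(id67) recv 80: fwd
Round 7: pos4(id26) recv 80: fwd
Round 8: pos5(id80) recv 80: ELECTED
Message ID 37 originates at pos 0; dropped at pos 3 in round 3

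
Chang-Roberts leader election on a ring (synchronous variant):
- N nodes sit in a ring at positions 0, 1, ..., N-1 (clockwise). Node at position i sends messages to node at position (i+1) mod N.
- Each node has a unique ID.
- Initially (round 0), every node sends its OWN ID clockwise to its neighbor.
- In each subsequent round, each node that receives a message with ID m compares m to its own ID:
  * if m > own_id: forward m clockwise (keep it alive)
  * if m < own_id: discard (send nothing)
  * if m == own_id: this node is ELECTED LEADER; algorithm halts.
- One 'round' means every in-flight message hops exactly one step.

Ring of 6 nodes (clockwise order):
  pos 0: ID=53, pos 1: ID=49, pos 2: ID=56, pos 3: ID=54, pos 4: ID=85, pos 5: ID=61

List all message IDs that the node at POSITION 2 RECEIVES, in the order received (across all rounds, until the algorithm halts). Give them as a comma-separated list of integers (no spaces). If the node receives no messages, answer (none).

Answer: 49,53,61,85

Derivation:
Round 1: pos1(id49) recv 53: fwd; pos2(id56) recv 49: drop; pos3(id54) recv 56: fwd; pos4(id85) recv 54: drop; pos5(id61) recv 85: fwd; pos0(id53) recv 61: fwd
Round 2: pos2(id56) recv 53: drop; pos4(id85) recv 56: drop; pos0(id53) recv 85: fwd; pos1(id49) recv 61: fwd
Round 3: pos1(id49) recv 85: fwd; pos2(id56) recv 61: fwd
Round 4: pos2(id56) recv 85: fwd; pos3(id54) recv 61: fwd
Round 5: pos3(id54) recv 85: fwd; pos4(id85) recv 61: drop
Round 6: pos4(id85) recv 85: ELECTED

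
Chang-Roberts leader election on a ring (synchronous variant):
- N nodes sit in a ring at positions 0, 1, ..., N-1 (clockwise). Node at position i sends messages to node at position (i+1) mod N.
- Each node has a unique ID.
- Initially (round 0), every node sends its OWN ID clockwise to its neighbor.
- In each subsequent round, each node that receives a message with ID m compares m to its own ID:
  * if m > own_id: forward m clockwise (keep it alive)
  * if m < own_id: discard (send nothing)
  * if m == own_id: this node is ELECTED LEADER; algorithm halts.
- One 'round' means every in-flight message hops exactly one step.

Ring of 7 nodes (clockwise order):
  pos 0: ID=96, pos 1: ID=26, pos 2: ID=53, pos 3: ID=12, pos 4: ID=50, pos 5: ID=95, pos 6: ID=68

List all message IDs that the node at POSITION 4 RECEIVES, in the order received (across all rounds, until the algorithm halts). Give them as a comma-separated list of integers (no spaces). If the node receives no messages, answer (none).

Answer: 12,53,96

Derivation:
Round 1: pos1(id26) recv 96: fwd; pos2(id53) recv 26: drop; pos3(id12) recv 53: fwd; pos4(id50) recv 12: drop; pos5(id95) recv 50: drop; pos6(id68) recv 95: fwd; pos0(id96) recv 68: drop
Round 2: pos2(id53) recv 96: fwd; pos4(id50) recv 53: fwd; pos0(id96) recv 95: drop
Round 3: pos3(id12) recv 96: fwd; pos5(id95) recv 53: drop
Round 4: pos4(id50) recv 96: fwd
Round 5: pos5(id95) recv 96: fwd
Round 6: pos6(id68) recv 96: fwd
Round 7: pos0(id96) recv 96: ELECTED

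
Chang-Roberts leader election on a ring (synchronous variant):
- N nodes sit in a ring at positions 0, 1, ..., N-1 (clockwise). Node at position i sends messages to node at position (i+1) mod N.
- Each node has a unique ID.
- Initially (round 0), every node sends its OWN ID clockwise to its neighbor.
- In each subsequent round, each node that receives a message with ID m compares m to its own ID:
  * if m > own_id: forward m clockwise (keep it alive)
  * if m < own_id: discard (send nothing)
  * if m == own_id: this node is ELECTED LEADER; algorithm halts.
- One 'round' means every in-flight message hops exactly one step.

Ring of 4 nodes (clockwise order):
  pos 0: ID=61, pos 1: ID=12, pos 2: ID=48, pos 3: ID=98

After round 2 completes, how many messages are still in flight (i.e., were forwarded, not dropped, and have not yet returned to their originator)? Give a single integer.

Answer: 2

Derivation:
Round 1: pos1(id12) recv 61: fwd; pos2(id48) recv 12: drop; pos3(id98) recv 48: drop; pos0(id61) recv 98: fwd
Round 2: pos2(id48) recv 61: fwd; pos1(id12) recv 98: fwd
After round 2: 2 messages still in flight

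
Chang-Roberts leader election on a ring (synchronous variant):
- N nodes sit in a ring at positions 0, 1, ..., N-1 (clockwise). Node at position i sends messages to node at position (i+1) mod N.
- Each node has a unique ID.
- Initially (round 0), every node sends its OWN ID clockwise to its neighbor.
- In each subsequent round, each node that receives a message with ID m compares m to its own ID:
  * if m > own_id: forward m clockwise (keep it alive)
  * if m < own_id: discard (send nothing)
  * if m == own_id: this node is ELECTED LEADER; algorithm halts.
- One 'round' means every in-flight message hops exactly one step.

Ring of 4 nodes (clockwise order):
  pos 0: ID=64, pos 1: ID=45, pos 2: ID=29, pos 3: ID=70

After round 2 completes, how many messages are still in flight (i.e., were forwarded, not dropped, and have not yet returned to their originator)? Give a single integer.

Answer: 2

Derivation:
Round 1: pos1(id45) recv 64: fwd; pos2(id29) recv 45: fwd; pos3(id70) recv 29: drop; pos0(id64) recv 70: fwd
Round 2: pos2(id29) recv 64: fwd; pos3(id70) recv 45: drop; pos1(id45) recv 70: fwd
After round 2: 2 messages still in flight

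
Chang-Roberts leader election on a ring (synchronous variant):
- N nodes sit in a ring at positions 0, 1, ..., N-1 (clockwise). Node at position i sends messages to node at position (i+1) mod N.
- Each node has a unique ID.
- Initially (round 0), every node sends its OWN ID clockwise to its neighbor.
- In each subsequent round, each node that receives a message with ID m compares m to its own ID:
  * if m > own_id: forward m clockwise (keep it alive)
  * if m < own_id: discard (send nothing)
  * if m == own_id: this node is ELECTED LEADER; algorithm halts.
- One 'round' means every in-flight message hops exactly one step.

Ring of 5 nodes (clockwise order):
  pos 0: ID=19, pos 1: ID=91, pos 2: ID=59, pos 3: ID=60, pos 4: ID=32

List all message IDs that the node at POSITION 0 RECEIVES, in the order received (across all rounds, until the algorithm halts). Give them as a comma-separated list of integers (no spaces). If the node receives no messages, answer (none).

Round 1: pos1(id91) recv 19: drop; pos2(id59) recv 91: fwd; pos3(id60) recv 59: drop; pos4(id32) recv 60: fwd; pos0(id19) recv 32: fwd
Round 2: pos3(id60) recv 91: fwd; pos0(id19) recv 60: fwd; pos1(id91) recv 32: drop
Round 3: pos4(id32) recv 91: fwd; pos1(id91) recv 60: drop
Round 4: pos0(id19) recv 91: fwd
Round 5: pos1(id91) recv 91: ELECTED

Answer: 32,60,91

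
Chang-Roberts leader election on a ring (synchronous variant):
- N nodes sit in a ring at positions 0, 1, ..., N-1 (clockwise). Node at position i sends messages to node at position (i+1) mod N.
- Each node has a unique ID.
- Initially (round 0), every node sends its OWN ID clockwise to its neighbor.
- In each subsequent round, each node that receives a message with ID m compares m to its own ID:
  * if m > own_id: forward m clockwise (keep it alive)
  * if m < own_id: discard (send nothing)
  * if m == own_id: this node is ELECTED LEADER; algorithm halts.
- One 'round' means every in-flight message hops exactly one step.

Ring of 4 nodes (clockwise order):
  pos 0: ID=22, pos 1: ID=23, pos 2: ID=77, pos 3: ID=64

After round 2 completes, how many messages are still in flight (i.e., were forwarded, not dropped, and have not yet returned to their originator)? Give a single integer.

Round 1: pos1(id23) recv 22: drop; pos2(id77) recv 23: drop; pos3(id64) recv 77: fwd; pos0(id22) recv 64: fwd
Round 2: pos0(id22) recv 77: fwd; pos1(id23) recv 64: fwd
After round 2: 2 messages still in flight

Answer: 2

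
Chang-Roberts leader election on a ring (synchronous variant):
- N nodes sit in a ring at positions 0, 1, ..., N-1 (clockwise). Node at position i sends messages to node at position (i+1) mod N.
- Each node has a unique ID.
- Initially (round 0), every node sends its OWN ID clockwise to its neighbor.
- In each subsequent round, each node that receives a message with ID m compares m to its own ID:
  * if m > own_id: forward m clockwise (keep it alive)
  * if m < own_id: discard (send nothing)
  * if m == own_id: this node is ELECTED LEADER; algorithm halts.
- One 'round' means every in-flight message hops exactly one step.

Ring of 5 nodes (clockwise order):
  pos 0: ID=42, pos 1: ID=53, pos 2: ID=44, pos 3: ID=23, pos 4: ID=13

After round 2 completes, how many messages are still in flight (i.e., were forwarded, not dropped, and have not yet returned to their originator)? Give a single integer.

Answer: 2

Derivation:
Round 1: pos1(id53) recv 42: drop; pos2(id44) recv 53: fwd; pos3(id23) recv 44: fwd; pos4(id13) recv 23: fwd; pos0(id42) recv 13: drop
Round 2: pos3(id23) recv 53: fwd; pos4(id13) recv 44: fwd; pos0(id42) recv 23: drop
After round 2: 2 messages still in flight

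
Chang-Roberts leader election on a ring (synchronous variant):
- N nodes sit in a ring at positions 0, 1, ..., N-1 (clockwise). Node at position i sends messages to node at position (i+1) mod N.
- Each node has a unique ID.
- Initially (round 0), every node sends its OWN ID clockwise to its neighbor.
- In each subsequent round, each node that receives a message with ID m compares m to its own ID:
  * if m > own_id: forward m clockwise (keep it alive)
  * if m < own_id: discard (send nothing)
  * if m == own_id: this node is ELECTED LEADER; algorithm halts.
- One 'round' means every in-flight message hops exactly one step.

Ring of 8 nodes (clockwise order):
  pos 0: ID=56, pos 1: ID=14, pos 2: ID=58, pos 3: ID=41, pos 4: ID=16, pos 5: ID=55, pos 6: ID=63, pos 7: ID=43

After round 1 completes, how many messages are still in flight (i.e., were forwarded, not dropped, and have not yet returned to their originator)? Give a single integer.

Round 1: pos1(id14) recv 56: fwd; pos2(id58) recv 14: drop; pos3(id41) recv 58: fwd; pos4(id16) recv 41: fwd; pos5(id55) recv 16: drop; pos6(id63) recv 55: drop; pos7(id43) recv 63: fwd; pos0(id56) recv 43: drop
After round 1: 4 messages still in flight

Answer: 4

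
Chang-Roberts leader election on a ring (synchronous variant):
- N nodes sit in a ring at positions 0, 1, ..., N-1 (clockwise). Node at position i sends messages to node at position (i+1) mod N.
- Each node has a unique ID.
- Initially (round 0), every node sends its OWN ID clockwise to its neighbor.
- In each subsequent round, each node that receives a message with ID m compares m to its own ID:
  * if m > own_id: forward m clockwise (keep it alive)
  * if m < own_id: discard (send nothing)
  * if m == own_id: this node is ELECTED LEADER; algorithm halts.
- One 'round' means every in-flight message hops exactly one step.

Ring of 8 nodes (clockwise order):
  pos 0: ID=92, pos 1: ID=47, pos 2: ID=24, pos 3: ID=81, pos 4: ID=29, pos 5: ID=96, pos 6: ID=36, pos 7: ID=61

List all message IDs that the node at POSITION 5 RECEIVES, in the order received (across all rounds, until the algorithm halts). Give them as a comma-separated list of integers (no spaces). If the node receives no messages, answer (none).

Answer: 29,81,92,96

Derivation:
Round 1: pos1(id47) recv 92: fwd; pos2(id24) recv 47: fwd; pos3(id81) recv 24: drop; pos4(id29) recv 81: fwd; pos5(id96) recv 29: drop; pos6(id36) recv 96: fwd; pos7(id61) recv 36: drop; pos0(id92) recv 61: drop
Round 2: pos2(id24) recv 92: fwd; pos3(id81) recv 47: drop; pos5(id96) recv 81: drop; pos7(id61) recv 96: fwd
Round 3: pos3(id81) recv 92: fwd; pos0(id92) recv 96: fwd
Round 4: pos4(id29) recv 92: fwd; pos1(id47) recv 96: fwd
Round 5: pos5(id96) recv 92: drop; pos2(id24) recv 96: fwd
Round 6: pos3(id81) recv 96: fwd
Round 7: pos4(id29) recv 96: fwd
Round 8: pos5(id96) recv 96: ELECTED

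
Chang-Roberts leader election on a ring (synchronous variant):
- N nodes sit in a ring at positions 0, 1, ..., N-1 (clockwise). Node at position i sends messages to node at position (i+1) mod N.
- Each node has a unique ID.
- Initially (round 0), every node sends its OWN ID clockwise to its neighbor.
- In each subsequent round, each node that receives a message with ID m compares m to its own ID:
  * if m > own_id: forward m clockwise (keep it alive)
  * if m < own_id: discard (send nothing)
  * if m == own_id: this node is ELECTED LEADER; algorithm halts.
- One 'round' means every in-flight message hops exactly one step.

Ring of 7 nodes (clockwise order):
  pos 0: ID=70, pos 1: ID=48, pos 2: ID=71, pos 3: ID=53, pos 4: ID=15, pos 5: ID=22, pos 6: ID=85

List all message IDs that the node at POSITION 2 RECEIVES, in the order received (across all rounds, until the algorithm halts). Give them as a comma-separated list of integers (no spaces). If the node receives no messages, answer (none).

Round 1: pos1(id48) recv 70: fwd; pos2(id71) recv 48: drop; pos3(id53) recv 71: fwd; pos4(id15) recv 53: fwd; pos5(id22) recv 15: drop; pos6(id85) recv 22: drop; pos0(id70) recv 85: fwd
Round 2: pos2(id71) recv 70: drop; pos4(id15) recv 71: fwd; pos5(id22) recv 53: fwd; pos1(id48) recv 85: fwd
Round 3: pos5(id22) recv 71: fwd; pos6(id85) recv 53: drop; pos2(id71) recv 85: fwd
Round 4: pos6(id85) recv 71: drop; pos3(id53) recv 85: fwd
Round 5: pos4(id15) recv 85: fwd
Round 6: pos5(id22) recv 85: fwd
Round 7: pos6(id85) recv 85: ELECTED

Answer: 48,70,85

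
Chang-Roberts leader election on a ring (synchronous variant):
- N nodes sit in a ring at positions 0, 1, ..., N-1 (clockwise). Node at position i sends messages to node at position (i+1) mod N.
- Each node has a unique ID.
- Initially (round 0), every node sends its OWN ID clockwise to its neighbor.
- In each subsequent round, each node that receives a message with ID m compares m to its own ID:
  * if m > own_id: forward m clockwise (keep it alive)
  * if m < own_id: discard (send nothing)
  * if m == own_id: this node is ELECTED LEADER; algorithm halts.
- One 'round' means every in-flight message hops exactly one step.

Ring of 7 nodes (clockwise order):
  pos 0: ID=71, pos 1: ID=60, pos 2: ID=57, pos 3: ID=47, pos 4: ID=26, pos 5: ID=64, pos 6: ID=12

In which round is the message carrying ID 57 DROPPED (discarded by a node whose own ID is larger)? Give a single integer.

Answer: 3

Derivation:
Round 1: pos1(id60) recv 71: fwd; pos2(id57) recv 60: fwd; pos3(id47) recv 57: fwd; pos4(id26) recv 47: fwd; pos5(id64) recv 26: drop; pos6(id12) recv 64: fwd; pos0(id71) recv 12: drop
Round 2: pos2(id57) recv 71: fwd; pos3(id47) recv 60: fwd; pos4(id26) recv 57: fwd; pos5(id64) recv 47: drop; pos0(id71) recv 64: drop
Round 3: pos3(id47) recv 71: fwd; pos4(id26) recv 60: fwd; pos5(id64) recv 57: drop
Round 4: pos4(id26) recv 71: fwd; pos5(id64) recv 60: drop
Round 5: pos5(id64) recv 71: fwd
Round 6: pos6(id12) recv 71: fwd
Round 7: pos0(id71) recv 71: ELECTED
Message ID 57 originates at pos 2; dropped at pos 5 in round 3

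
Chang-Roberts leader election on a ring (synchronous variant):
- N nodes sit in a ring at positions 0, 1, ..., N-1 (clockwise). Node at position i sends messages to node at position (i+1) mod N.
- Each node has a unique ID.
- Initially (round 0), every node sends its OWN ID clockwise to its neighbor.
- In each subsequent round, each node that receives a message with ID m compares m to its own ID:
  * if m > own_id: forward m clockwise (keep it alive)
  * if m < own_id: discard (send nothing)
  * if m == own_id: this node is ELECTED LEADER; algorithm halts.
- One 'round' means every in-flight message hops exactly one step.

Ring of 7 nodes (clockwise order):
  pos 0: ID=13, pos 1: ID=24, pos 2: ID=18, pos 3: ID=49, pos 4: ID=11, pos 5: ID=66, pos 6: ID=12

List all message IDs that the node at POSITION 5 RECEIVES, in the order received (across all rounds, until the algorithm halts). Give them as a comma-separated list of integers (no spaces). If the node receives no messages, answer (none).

Answer: 11,49,66

Derivation:
Round 1: pos1(id24) recv 13: drop; pos2(id18) recv 24: fwd; pos3(id49) recv 18: drop; pos4(id11) recv 49: fwd; pos5(id66) recv 11: drop; pos6(id12) recv 66: fwd; pos0(id13) recv 12: drop
Round 2: pos3(id49) recv 24: drop; pos5(id66) recv 49: drop; pos0(id13) recv 66: fwd
Round 3: pos1(id24) recv 66: fwd
Round 4: pos2(id18) recv 66: fwd
Round 5: pos3(id49) recv 66: fwd
Round 6: pos4(id11) recv 66: fwd
Round 7: pos5(id66) recv 66: ELECTED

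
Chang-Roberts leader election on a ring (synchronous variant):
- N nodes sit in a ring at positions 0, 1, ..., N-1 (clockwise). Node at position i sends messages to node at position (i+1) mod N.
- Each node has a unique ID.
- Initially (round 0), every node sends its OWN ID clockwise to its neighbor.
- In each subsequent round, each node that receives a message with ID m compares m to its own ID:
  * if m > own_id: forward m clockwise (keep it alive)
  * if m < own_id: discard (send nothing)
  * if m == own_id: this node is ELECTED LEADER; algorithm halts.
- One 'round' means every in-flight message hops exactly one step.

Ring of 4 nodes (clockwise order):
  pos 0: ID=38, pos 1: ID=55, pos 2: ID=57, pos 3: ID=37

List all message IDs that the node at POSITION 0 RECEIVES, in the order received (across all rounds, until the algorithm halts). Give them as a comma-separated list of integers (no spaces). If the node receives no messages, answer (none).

Round 1: pos1(id55) recv 38: drop; pos2(id57) recv 55: drop; pos3(id37) recv 57: fwd; pos0(id38) recv 37: drop
Round 2: pos0(id38) recv 57: fwd
Round 3: pos1(id55) recv 57: fwd
Round 4: pos2(id57) recv 57: ELECTED

Answer: 37,57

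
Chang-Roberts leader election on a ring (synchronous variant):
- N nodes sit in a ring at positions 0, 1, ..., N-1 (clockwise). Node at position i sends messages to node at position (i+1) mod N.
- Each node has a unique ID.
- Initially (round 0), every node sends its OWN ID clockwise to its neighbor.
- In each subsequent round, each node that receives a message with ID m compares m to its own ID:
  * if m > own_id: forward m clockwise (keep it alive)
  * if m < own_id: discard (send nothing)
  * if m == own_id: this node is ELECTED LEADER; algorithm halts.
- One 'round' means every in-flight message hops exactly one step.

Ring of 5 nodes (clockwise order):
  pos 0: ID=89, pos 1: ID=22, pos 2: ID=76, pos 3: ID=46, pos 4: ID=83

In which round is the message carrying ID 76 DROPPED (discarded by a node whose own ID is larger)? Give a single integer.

Round 1: pos1(id22) recv 89: fwd; pos2(id76) recv 22: drop; pos3(id46) recv 76: fwd; pos4(id83) recv 46: drop; pos0(id89) recv 83: drop
Round 2: pos2(id76) recv 89: fwd; pos4(id83) recv 76: drop
Round 3: pos3(id46) recv 89: fwd
Round 4: pos4(id83) recv 89: fwd
Round 5: pos0(id89) recv 89: ELECTED
Message ID 76 originates at pos 2; dropped at pos 4 in round 2

Answer: 2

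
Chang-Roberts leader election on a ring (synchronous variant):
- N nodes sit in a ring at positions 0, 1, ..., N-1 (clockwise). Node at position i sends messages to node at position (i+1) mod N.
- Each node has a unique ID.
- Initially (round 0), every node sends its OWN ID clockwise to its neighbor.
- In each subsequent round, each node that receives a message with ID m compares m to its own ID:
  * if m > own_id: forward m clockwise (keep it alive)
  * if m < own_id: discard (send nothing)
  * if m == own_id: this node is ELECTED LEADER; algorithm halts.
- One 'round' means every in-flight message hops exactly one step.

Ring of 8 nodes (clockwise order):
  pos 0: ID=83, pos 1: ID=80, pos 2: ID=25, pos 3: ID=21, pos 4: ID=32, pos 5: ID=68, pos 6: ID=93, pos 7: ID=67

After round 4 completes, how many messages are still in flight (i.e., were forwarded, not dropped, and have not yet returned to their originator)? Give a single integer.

Round 1: pos1(id80) recv 83: fwd; pos2(id25) recv 80: fwd; pos3(id21) recv 25: fwd; pos4(id32) recv 21: drop; pos5(id68) recv 32: drop; pos6(id93) recv 68: drop; pos7(id67) recv 93: fwd; pos0(id83) recv 67: drop
Round 2: pos2(id25) recv 83: fwd; pos3(id21) recv 80: fwd; pos4(id32) recv 25: drop; pos0(id83) recv 93: fwd
Round 3: pos3(id21) recv 83: fwd; pos4(id32) recv 80: fwd; pos1(id80) recv 93: fwd
Round 4: pos4(id32) recv 83: fwd; pos5(id68) recv 80: fwd; pos2(id25) recv 93: fwd
After round 4: 3 messages still in flight

Answer: 3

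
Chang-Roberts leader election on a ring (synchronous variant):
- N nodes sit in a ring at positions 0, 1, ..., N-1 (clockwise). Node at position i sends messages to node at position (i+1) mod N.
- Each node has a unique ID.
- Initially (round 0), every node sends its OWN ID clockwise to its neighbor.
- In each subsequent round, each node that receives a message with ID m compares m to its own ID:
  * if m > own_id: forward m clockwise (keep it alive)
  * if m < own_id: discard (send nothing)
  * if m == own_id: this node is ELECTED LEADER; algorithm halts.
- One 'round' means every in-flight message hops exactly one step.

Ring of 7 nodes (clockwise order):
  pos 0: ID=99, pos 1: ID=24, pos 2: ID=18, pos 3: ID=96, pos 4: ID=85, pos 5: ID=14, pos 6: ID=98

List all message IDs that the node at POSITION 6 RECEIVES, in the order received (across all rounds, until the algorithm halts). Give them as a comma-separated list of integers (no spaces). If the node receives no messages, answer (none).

Round 1: pos1(id24) recv 99: fwd; pos2(id18) recv 24: fwd; pos3(id96) recv 18: drop; pos4(id85) recv 96: fwd; pos5(id14) recv 85: fwd; pos6(id98) recv 14: drop; pos0(id99) recv 98: drop
Round 2: pos2(id18) recv 99: fwd; pos3(id96) recv 24: drop; pos5(id14) recv 96: fwd; pos6(id98) recv 85: drop
Round 3: pos3(id96) recv 99: fwd; pos6(id98) recv 96: drop
Round 4: pos4(id85) recv 99: fwd
Round 5: pos5(id14) recv 99: fwd
Round 6: pos6(id98) recv 99: fwd
Round 7: pos0(id99) recv 99: ELECTED

Answer: 14,85,96,99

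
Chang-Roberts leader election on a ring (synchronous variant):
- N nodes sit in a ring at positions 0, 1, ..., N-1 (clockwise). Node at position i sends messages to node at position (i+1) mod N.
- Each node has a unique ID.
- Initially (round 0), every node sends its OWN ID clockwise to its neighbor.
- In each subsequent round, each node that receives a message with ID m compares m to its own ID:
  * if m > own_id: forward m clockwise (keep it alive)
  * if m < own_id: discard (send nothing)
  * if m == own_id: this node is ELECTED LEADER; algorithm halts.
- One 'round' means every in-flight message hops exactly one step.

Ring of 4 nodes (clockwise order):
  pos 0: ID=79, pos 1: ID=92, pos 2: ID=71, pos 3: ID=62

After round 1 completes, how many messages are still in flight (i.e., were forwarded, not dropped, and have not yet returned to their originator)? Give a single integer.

Round 1: pos1(id92) recv 79: drop; pos2(id71) recv 92: fwd; pos3(id62) recv 71: fwd; pos0(id79) recv 62: drop
After round 1: 2 messages still in flight

Answer: 2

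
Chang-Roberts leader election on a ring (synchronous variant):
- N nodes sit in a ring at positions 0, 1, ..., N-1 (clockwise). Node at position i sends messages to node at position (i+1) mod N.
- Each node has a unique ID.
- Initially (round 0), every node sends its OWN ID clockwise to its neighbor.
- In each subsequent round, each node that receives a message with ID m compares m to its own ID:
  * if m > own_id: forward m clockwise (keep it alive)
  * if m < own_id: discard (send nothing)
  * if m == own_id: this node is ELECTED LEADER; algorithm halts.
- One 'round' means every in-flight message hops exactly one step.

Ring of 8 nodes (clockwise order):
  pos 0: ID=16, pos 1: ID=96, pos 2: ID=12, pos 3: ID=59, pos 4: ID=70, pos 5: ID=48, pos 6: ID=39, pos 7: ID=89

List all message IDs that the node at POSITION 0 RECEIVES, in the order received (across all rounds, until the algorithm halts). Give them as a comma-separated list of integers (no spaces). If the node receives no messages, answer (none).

Round 1: pos1(id96) recv 16: drop; pos2(id12) recv 96: fwd; pos3(id59) recv 12: drop; pos4(id70) recv 59: drop; pos5(id48) recv 70: fwd; pos6(id39) recv 48: fwd; pos7(id89) recv 39: drop; pos0(id16) recv 89: fwd
Round 2: pos3(id59) recv 96: fwd; pos6(id39) recv 70: fwd; pos7(id89) recv 48: drop; pos1(id96) recv 89: drop
Round 3: pos4(id70) recv 96: fwd; pos7(id89) recv 70: drop
Round 4: pos5(id48) recv 96: fwd
Round 5: pos6(id39) recv 96: fwd
Round 6: pos7(id89) recv 96: fwd
Round 7: pos0(id16) recv 96: fwd
Round 8: pos1(id96) recv 96: ELECTED

Answer: 89,96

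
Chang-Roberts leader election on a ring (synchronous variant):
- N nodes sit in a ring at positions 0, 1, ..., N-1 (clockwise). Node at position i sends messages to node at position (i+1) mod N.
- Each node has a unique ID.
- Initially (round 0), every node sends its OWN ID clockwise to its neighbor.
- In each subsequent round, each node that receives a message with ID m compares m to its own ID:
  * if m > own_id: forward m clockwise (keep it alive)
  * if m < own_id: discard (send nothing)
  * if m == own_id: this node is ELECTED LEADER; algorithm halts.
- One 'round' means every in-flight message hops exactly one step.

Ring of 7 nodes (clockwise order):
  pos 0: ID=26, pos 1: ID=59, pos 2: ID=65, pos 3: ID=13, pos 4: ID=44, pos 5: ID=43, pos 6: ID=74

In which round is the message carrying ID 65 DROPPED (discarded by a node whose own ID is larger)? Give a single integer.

Round 1: pos1(id59) recv 26: drop; pos2(id65) recv 59: drop; pos3(id13) recv 65: fwd; pos4(id44) recv 13: drop; pos5(id43) recv 44: fwd; pos6(id74) recv 43: drop; pos0(id26) recv 74: fwd
Round 2: pos4(id44) recv 65: fwd; pos6(id74) recv 44: drop; pos1(id59) recv 74: fwd
Round 3: pos5(id43) recv 65: fwd; pos2(id65) recv 74: fwd
Round 4: pos6(id74) recv 65: drop; pos3(id13) recv 74: fwd
Round 5: pos4(id44) recv 74: fwd
Round 6: pos5(id43) recv 74: fwd
Round 7: pos6(id74) recv 74: ELECTED
Message ID 65 originates at pos 2; dropped at pos 6 in round 4

Answer: 4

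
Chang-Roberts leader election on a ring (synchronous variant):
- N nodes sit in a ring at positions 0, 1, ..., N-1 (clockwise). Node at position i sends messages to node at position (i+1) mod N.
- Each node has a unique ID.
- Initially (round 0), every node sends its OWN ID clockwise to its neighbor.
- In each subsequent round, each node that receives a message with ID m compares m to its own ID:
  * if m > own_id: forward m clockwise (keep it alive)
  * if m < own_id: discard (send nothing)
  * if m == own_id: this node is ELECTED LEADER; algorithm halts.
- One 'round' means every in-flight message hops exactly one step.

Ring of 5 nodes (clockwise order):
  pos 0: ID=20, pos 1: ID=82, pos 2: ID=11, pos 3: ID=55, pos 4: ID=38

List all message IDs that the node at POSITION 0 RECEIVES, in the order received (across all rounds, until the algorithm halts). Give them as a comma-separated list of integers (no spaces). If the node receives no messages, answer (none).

Round 1: pos1(id82) recv 20: drop; pos2(id11) recv 82: fwd; pos3(id55) recv 11: drop; pos4(id38) recv 55: fwd; pos0(id20) recv 38: fwd
Round 2: pos3(id55) recv 82: fwd; pos0(id20) recv 55: fwd; pos1(id82) recv 38: drop
Round 3: pos4(id38) recv 82: fwd; pos1(id82) recv 55: drop
Round 4: pos0(id20) recv 82: fwd
Round 5: pos1(id82) recv 82: ELECTED

Answer: 38,55,82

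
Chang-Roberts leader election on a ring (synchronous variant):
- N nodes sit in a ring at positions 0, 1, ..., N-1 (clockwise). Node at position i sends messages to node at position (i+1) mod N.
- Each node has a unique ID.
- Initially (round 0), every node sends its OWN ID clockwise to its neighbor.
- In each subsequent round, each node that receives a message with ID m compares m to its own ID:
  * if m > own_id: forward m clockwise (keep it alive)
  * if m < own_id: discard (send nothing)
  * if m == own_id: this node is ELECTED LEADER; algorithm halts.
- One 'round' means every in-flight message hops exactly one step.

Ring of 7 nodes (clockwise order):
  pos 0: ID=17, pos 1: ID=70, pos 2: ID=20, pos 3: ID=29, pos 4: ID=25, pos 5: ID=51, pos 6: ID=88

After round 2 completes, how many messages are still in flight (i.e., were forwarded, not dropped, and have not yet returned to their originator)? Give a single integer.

Round 1: pos1(id70) recv 17: drop; pos2(id20) recv 70: fwd; pos3(id29) recv 20: drop; pos4(id25) recv 29: fwd; pos5(id51) recv 25: drop; pos6(id88) recv 51: drop; pos0(id17) recv 88: fwd
Round 2: pos3(id29) recv 70: fwd; pos5(id51) recv 29: drop; pos1(id70) recv 88: fwd
After round 2: 2 messages still in flight

Answer: 2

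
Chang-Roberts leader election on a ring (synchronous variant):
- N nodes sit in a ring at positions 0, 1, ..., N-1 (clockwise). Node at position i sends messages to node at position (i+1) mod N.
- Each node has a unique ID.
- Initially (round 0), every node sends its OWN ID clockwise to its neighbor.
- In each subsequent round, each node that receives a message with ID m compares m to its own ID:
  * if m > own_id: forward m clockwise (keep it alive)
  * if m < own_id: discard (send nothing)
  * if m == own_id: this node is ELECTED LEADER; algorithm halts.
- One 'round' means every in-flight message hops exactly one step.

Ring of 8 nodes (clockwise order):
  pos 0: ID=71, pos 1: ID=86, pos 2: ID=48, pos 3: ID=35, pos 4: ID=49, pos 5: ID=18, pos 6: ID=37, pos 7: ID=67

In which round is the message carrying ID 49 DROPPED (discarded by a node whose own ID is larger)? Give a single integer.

Round 1: pos1(id86) recv 71: drop; pos2(id48) recv 86: fwd; pos3(id35) recv 48: fwd; pos4(id49) recv 35: drop; pos5(id18) recv 49: fwd; pos6(id37) recv 18: drop; pos7(id67) recv 37: drop; pos0(id71) recv 67: drop
Round 2: pos3(id35) recv 86: fwd; pos4(id49) recv 48: drop; pos6(id37) recv 49: fwd
Round 3: pos4(id49) recv 86: fwd; pos7(id67) recv 49: drop
Round 4: pos5(id18) recv 86: fwd
Round 5: pos6(id37) recv 86: fwd
Round 6: pos7(id67) recv 86: fwd
Round 7: pos0(id71) recv 86: fwd
Round 8: pos1(id86) recv 86: ELECTED
Message ID 49 originates at pos 4; dropped at pos 7 in round 3

Answer: 3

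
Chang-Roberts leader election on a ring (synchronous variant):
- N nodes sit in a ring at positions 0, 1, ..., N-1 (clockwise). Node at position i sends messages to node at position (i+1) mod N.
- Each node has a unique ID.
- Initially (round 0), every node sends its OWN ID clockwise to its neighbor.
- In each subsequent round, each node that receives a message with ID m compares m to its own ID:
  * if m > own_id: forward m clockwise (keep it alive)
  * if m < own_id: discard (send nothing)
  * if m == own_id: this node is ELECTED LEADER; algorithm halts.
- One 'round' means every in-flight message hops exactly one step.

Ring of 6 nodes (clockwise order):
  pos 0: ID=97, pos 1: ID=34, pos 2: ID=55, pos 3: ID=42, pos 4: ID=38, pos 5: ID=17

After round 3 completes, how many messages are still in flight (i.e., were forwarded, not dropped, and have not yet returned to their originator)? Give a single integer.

Round 1: pos1(id34) recv 97: fwd; pos2(id55) recv 34: drop; pos3(id42) recv 55: fwd; pos4(id38) recv 42: fwd; pos5(id17) recv 38: fwd; pos0(id97) recv 17: drop
Round 2: pos2(id55) recv 97: fwd; pos4(id38) recv 55: fwd; pos5(id17) recv 42: fwd; pos0(id97) recv 38: drop
Round 3: pos3(id42) recv 97: fwd; pos5(id17) recv 55: fwd; pos0(id97) recv 42: drop
After round 3: 2 messages still in flight

Answer: 2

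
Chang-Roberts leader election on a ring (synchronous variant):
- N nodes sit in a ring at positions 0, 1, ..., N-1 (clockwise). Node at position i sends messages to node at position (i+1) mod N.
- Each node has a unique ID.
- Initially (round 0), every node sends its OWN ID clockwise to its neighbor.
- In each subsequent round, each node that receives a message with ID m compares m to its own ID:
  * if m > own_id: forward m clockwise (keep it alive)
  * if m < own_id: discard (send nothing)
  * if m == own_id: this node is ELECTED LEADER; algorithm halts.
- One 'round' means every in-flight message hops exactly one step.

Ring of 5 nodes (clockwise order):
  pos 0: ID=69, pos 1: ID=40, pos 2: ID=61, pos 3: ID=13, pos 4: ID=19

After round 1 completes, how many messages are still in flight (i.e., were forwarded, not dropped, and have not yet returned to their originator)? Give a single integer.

Round 1: pos1(id40) recv 69: fwd; pos2(id61) recv 40: drop; pos3(id13) recv 61: fwd; pos4(id19) recv 13: drop; pos0(id69) recv 19: drop
After round 1: 2 messages still in flight

Answer: 2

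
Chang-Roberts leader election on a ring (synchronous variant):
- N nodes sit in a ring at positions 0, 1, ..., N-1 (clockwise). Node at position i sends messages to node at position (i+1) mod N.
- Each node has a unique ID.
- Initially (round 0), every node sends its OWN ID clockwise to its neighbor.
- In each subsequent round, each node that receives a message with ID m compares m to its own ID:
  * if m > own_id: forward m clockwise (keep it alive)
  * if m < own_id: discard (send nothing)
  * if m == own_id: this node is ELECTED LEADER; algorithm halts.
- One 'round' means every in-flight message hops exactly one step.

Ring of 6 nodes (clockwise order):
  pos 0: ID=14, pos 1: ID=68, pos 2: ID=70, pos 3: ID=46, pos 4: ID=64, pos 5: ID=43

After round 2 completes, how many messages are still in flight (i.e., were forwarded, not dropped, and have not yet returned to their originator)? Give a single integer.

Answer: 2

Derivation:
Round 1: pos1(id68) recv 14: drop; pos2(id70) recv 68: drop; pos3(id46) recv 70: fwd; pos4(id64) recv 46: drop; pos5(id43) recv 64: fwd; pos0(id14) recv 43: fwd
Round 2: pos4(id64) recv 70: fwd; pos0(id14) recv 64: fwd; pos1(id68) recv 43: drop
After round 2: 2 messages still in flight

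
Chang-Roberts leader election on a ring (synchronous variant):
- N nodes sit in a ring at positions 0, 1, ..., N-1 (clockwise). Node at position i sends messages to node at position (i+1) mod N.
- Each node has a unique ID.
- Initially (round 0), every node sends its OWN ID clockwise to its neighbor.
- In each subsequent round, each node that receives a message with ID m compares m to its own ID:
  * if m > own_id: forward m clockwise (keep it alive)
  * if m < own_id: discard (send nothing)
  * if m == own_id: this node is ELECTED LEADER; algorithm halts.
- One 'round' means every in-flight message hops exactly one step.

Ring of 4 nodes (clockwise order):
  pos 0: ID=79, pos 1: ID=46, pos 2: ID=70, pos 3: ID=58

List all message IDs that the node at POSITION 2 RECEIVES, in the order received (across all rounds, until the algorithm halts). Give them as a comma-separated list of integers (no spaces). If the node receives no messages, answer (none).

Answer: 46,79

Derivation:
Round 1: pos1(id46) recv 79: fwd; pos2(id70) recv 46: drop; pos3(id58) recv 70: fwd; pos0(id79) recv 58: drop
Round 2: pos2(id70) recv 79: fwd; pos0(id79) recv 70: drop
Round 3: pos3(id58) recv 79: fwd
Round 4: pos0(id79) recv 79: ELECTED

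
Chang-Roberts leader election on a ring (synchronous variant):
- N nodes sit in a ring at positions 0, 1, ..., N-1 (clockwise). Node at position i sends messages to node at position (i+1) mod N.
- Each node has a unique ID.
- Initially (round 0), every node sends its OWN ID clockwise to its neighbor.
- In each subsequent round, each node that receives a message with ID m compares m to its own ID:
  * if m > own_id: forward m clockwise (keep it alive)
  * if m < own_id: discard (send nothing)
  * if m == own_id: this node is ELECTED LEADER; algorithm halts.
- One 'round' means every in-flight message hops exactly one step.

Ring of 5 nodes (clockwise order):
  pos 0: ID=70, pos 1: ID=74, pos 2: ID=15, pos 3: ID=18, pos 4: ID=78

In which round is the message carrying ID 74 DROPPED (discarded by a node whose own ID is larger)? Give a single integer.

Round 1: pos1(id74) recv 70: drop; pos2(id15) recv 74: fwd; pos3(id18) recv 15: drop; pos4(id78) recv 18: drop; pos0(id70) recv 78: fwd
Round 2: pos3(id18) recv 74: fwd; pos1(id74) recv 78: fwd
Round 3: pos4(id78) recv 74: drop; pos2(id15) recv 78: fwd
Round 4: pos3(id18) recv 78: fwd
Round 5: pos4(id78) recv 78: ELECTED
Message ID 74 originates at pos 1; dropped at pos 4 in round 3

Answer: 3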